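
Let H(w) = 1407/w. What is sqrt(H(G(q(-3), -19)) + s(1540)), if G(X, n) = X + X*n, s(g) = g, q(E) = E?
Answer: sqrt(56378)/6 ≈ 39.573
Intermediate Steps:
sqrt(H(G(q(-3), -19)) + s(1540)) = sqrt(1407/((-3*(1 - 19))) + 1540) = sqrt(1407/((-3*(-18))) + 1540) = sqrt(1407/54 + 1540) = sqrt(1407*(1/54) + 1540) = sqrt(469/18 + 1540) = sqrt(28189/18) = sqrt(56378)/6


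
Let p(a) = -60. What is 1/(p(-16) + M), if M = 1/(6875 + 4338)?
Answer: -11213/672779 ≈ -0.016667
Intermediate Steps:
M = 1/11213 ≈ 8.9182e-5
1/(p(-16) + M) = 1/(-60 + 1/11213) = 1/(-672779/11213) = -11213/672779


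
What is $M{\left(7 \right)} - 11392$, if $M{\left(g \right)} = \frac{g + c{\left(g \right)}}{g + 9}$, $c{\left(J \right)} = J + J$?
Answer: $- \frac{182251}{16} \approx -11391.0$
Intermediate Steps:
$c{\left(J \right)} = 2 J$
$M{\left(g \right)} = \frac{3 g}{9 + g}$ ($M{\left(g \right)} = \frac{g + 2 g}{g + 9} = \frac{3 g}{9 + g}$)
$M{\left(7 \right)} - 11392 = 3 \cdot 7 \frac{1}{9 + 7} - 11392 = 3 \cdot 7 \cdot \frac{1}{16} - 11392 = \frac{21}{16} - 11392 = - \frac{182251}{16}$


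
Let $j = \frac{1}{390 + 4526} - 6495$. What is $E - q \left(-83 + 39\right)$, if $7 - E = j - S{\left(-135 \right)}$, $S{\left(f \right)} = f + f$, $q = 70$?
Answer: $\frac{45777791}{4916} \approx 9312.0$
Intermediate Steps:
$S{\left(f \right)} = 2 f$
$j = - \frac{31929419}{4916}$ ($j = \frac{1}{4916} - 6495 = - \frac{31929419}{4916} \approx -6495.0$)
$E = \frac{30636511}{4916}$ ($E = 7 - \left(- \frac{31929419}{4916} - 2 \left(-135\right)\right) = 7 - \left(- \frac{31929419}{4916} - -270\right) = 7 - \left(- \frac{31929419}{4916} + 270\right) = 7 - - \frac{30602099}{4916} = 7 + \frac{30602099}{4916} = \frac{30636511}{4916} \approx 6232.0$)
$E - q \left(-83 + 39\right) = \frac{30636511}{4916} - 70 \left(-83 + 39\right) = \frac{30636511}{4916} - 70 \left(-44\right) = \frac{30636511}{4916} - -3080 = \frac{30636511}{4916} + 3080 = \frac{45777791}{4916}$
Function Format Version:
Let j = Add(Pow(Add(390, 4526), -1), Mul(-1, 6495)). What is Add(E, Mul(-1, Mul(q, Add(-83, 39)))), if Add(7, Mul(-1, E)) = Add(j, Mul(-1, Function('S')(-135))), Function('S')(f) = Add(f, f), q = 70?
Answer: Rational(45777791, 4916) ≈ 9312.0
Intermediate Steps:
Function('S')(f) = Mul(2, f)
j = Rational(-31929419, 4916) (j = Add(Pow(4916, -1), -6495) = Add(Rational(1, 4916), -6495) = Rational(-31929419, 4916) ≈ -6495.0)
E = Rational(30636511, 4916) (E = Add(7, Mul(-1, Add(Rational(-31929419, 4916), Mul(-1, Mul(2, -135))))) = Add(7, Mul(-1, Add(Rational(-31929419, 4916), Mul(-1, -270)))) = Add(7, Mul(-1, Add(Rational(-31929419, 4916), 270))) = Add(7, Mul(-1, Rational(-30602099, 4916))) = Add(7, Rational(30602099, 4916)) = Rational(30636511, 4916) ≈ 6232.0)
Add(E, Mul(-1, Mul(q, Add(-83, 39)))) = Add(Rational(30636511, 4916), Mul(-1, Mul(70, Add(-83, 39)))) = Add(Rational(30636511, 4916), Mul(-1, Mul(70, -44))) = Add(Rational(30636511, 4916), Mul(-1, -3080)) = Add(Rational(30636511, 4916), 3080) = Rational(45777791, 4916)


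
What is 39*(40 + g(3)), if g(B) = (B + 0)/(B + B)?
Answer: 3159/2 ≈ 1579.5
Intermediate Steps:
g(B) = ½ (g(B) = B/((2*B)) = B*(1/(2*B)) = ½)
39*(40 + g(3)) = 39*(40 + ½) = 39*(81/2) = 3159/2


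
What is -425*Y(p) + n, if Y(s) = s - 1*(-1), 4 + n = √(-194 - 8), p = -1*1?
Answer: -4 + I*√202 ≈ -4.0 + 14.213*I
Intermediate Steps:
p = -1
n = -4 + I*√202 (n = -4 + √(-194 - 8) = -4 + √(-202) = -4 + I*√202 ≈ -4.0 + 14.213*I)
Y(s) = 1 + s (Y(s) = s + 1 = 1 + s)
-425*Y(p) + n = -425*(1 - 1) + (-4 + I*√202) = -425*0 + (-4 + I*√202) = 0 + (-4 + I*√202) = -4 + I*√202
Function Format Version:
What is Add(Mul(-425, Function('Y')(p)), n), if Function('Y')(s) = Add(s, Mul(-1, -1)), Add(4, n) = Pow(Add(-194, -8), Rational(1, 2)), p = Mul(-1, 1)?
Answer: Add(-4, Mul(I, Pow(202, Rational(1, 2)))) ≈ Add(-4.0000, Mul(14.213, I))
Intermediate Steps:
p = -1
n = Add(-4, Mul(I, Pow(202, Rational(1, 2)))) (n = Add(-4, Pow(Add(-194, -8), Rational(1, 2))) = Add(-4, Pow(-202, Rational(1, 2))) = Add(-4, Mul(I, Pow(202, Rational(1, 2)))) ≈ Add(-4.0000, Mul(14.213, I)))
Function('Y')(s) = Add(1, s) (Function('Y')(s) = Add(s, 1) = Add(1, s))
Add(Mul(-425, Function('Y')(p)), n) = Add(Mul(-425, Add(1, -1)), Add(-4, Mul(I, Pow(202, Rational(1, 2))))) = Add(Mul(-425, 0), Add(-4, Mul(I, Pow(202, Rational(1, 2))))) = Add(0, Add(-4, Mul(I, Pow(202, Rational(1, 2))))) = Add(-4, Mul(I, Pow(202, Rational(1, 2))))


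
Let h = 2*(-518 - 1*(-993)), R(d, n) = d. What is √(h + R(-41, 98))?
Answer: 3*√101 ≈ 30.150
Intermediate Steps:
h = 950 (h = 2*(-518 + 993) = 2*475 = 950)
√(h + R(-41, 98)) = √(950 - 41) = √909 = 3*√101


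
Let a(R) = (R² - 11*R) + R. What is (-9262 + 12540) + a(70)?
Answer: 7478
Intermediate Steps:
a(R) = R² - 10*R
(-9262 + 12540) + a(70) = (-9262 + 12540) + 70*(-10 + 70) = 3278 + 70*60 = 3278 + 4200 = 7478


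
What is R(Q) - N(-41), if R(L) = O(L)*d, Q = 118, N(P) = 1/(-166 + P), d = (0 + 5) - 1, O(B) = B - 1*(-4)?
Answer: 101017/207 ≈ 488.00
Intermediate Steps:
O(B) = 4 + B (O(B) = B + 4 = 4 + B)
d = 4 (d = 5 - 1 = 4)
R(L) = 16 + 4*L (R(L) = (4 + L)*4 = 16 + 4*L)
R(Q) - N(-41) = (16 + 4*118) - 1/(-166 - 41) = (16 + 472) - 1/(-207) = 488 - 1*(-1/207) = 488 + 1/207 = 101017/207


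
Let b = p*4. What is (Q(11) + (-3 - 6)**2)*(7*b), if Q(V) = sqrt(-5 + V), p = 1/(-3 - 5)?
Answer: -567/2 - 7*sqrt(6)/2 ≈ -292.07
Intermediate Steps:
p = -1/8 (p = 1/(-8) = -1/8 ≈ -0.12500)
b = -1/2 (b = -1/8*4 = -1/2 ≈ -0.50000)
(Q(11) + (-3 - 6)**2)*(7*b) = (sqrt(-5 + 11) + (-3 - 6)**2)*(7*(-1/2)) = (sqrt(6) + (-9)**2)*(-7/2) = (sqrt(6) + 81)*(-7/2) = (81 + sqrt(6))*(-7/2) = -567/2 - 7*sqrt(6)/2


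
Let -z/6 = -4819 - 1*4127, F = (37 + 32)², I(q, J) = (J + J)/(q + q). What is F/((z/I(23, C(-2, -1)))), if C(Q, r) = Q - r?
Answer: -23/5964 ≈ -0.0038565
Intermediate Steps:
I(q, J) = J/q (I(q, J) = (2*J)/((2*q)) = (2*J)*(1/(2*q)) = J/q)
F = 4761 (F = 69² = 4761)
z = 53676 (z = -6*(-4819 - 1*4127) = -6*(-4819 - 4127) = -6*(-8946) = 53676)
F/((z/I(23, C(-2, -1)))) = 4761/((53676/(((-2 - 1*(-1))/23)))) = 4761/((53676/(((-2 + 1)*(1/23))))) = 4761/((53676/((-1*1/23)))) = 4761/((53676/(-1/23))) = 4761/((53676*(-23))) = 4761/(-1234548) = 4761*(-1/1234548) = -23/5964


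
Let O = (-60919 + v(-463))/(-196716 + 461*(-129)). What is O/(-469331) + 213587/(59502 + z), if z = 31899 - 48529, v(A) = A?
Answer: 25680750399517841/5154739024138920 ≈ 4.9820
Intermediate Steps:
z = -16630
O = 61382/256185 (O = (-60919 - 463)/(-196716 + 461*(-129)) = -61382/(-196716 - 59469) = -61382/(-256185) = -61382*(-1/256185) = 61382/256185 ≈ 0.23960)
O/(-469331) + 213587/(59502 + z) = (61382/256185)/(-469331) + 213587/(59502 - 16630) = (61382/256185)*(-1/469331) + 213587/42872 = -61382/120235562235 + 213587*(1/42872) = -61382/120235562235 + 213587/42872 = 25680750399517841/5154739024138920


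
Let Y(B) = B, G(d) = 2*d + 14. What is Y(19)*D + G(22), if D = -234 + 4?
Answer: -4312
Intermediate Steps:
D = -230
G(d) = 14 + 2*d
Y(19)*D + G(22) = 19*(-230) + (14 + 2*22) = -4370 + (14 + 44) = -4370 + 58 = -4312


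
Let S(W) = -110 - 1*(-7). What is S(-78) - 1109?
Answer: -1212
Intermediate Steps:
S(W) = -103 (S(W) = -110 + 7 = -103)
S(-78) - 1109 = -103 - 1109 = -1212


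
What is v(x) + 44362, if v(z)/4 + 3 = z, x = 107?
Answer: 44778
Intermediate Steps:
v(z) = -12 + 4*z
v(x) + 44362 = (-12 + 4*107) + 44362 = (-12 + 428) + 44362 = 416 + 44362 = 44778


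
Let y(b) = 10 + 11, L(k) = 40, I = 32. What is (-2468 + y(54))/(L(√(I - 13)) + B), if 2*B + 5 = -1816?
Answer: 4894/1741 ≈ 2.8110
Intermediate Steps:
B = -1821/2 (B = -5/2 + (½)*(-1816) = -5/2 - 908 = -1821/2 ≈ -910.50)
y(b) = 21
(-2468 + y(54))/(L(√(I - 13)) + B) = (-2468 + 21)/(40 - 1821/2) = -2447/(-1741/2) = -2447*(-2/1741) = 4894/1741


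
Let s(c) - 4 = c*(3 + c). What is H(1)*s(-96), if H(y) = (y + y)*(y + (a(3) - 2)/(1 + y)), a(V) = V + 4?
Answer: 62524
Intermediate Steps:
a(V) = 4 + V
s(c) = 4 + c*(3 + c)
H(y) = 2*y*(y + 5/(1 + y)) (H(y) = (y + y)*(y + ((4 + 3) - 2)/(1 + y)) = (2*y)*(y + (7 - 2)/(1 + y)) = (2*y)*(y + 5/(1 + y)) = 2*y*(y + 5/(1 + y)))
H(1)*s(-96) = (2*1*(5 + 1 + 1²)/(1 + 1))*(4 + (-96)² + 3*(-96)) = (2*1*(5 + 1 + 1)/2)*(4 + 9216 - 288) = (2*1*(½)*7)*8932 = 7*8932 = 62524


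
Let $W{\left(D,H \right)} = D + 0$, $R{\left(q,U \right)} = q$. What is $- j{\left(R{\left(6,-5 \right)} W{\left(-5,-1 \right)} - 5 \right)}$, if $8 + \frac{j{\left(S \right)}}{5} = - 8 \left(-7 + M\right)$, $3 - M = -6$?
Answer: $120$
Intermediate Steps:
$M = 9$ ($M = 3 - -6 = 3 + 6 = 9$)
$W{\left(D,H \right)} = D$
$j{\left(S \right)} = -120$ ($j{\left(S \right)} = -40 + 5 \left(- 8 \left(-7 + 9\right)\right) = -40 + 5 \left(\left(-8\right) 2\right) = -40 + 5 \left(-16\right) = -40 - 80 = -120$)
$- j{\left(R{\left(6,-5 \right)} W{\left(-5,-1 \right)} - 5 \right)} = \left(-1\right) \left(-120\right) = 120$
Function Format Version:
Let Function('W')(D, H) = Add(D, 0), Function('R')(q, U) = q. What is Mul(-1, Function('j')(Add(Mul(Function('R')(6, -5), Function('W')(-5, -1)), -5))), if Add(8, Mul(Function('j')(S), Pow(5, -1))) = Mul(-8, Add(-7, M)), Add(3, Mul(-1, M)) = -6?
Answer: 120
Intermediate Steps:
M = 9 (M = Add(3, Mul(-1, -6)) = Add(3, 6) = 9)
Function('W')(D, H) = D
Function('j')(S) = -120 (Function('j')(S) = Add(-40, Mul(5, Mul(-8, Add(-7, 9)))) = Add(-40, Mul(5, Mul(-8, 2))) = Add(-40, Mul(5, -16)) = Add(-40, -80) = -120)
Mul(-1, Function('j')(Add(Mul(Function('R')(6, -5), Function('W')(-5, -1)), -5))) = Mul(-1, -120) = 120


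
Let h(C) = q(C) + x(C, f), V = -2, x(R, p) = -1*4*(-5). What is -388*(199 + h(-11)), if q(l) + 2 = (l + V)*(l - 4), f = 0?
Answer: -159856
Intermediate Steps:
x(R, p) = 20 (x(R, p) = -4*(-5) = 20)
q(l) = -2 + (-4 + l)*(-2 + l) (q(l) = -2 + (l - 2)*(l - 4) = -2 + (-2 + l)*(-4 + l) = -2 + (-4 + l)*(-2 + l))
h(C) = 26 + C² - 6*C (h(C) = (6 + C² - 6*C) + 20 = 26 + C² - 6*C)
-388*(199 + h(-11)) = -388*(199 + (26 + (-11)² - 6*(-11))) = -388*(199 + (26 + 121 + 66)) = -388*(199 + 213) = -388*412 = -159856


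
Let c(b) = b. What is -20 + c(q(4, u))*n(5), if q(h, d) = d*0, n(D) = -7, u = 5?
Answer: -20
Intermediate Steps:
q(h, d) = 0
-20 + c(q(4, u))*n(5) = -20 + 0*(-7) = -20 + 0 = -20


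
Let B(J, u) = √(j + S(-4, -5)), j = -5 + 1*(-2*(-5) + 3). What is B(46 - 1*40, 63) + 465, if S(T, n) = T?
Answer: 467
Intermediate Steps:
j = 8 (j = -5 + 1*(10 + 3) = -5 + 1*13 = -5 + 13 = 8)
B(J, u) = 2 (B(J, u) = √(8 - 4) = √4 = 2)
B(46 - 1*40, 63) + 465 = 2 + 465 = 467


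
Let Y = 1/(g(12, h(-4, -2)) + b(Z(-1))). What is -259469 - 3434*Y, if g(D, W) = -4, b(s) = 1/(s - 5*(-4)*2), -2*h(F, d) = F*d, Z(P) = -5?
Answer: -35946001/139 ≈ -2.5860e+5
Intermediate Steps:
h(F, d) = -F*d/2
b(s) = 1/(40 + s) (b(s) = 1/(s + 20*2) = 1/(s + 40) = 1/(40 + s))
Y = -35/139 (Y = 1/(-4 + 1/(40 - 5)) = 1/(-4 + 1/35) = 1/(-139/35) = -35/139 ≈ -0.25180)
-259469 - 3434*Y = -259469 - 3434*(-35/139) = -259469 + 120190/139 = -35946001/139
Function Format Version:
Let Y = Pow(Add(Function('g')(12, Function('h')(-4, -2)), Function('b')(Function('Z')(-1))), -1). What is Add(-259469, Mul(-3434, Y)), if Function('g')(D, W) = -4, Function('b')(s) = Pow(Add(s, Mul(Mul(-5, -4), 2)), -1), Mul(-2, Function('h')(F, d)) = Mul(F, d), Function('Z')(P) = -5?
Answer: Rational(-35946001, 139) ≈ -2.5860e+5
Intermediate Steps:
Function('h')(F, d) = Mul(Rational(-1, 2), F, d) (Function('h')(F, d) = Mul(Rational(-1, 2), Mul(F, d)) = Mul(Rational(-1, 2), F, d))
Function('b')(s) = Pow(Add(40, s), -1) (Function('b')(s) = Pow(Add(s, Mul(20, 2)), -1) = Pow(Add(s, 40), -1) = Pow(Add(40, s), -1))
Y = Rational(-35, 139) (Y = Pow(Add(-4, Pow(Add(40, -5), -1)), -1) = Pow(Add(-4, Pow(35, -1)), -1) = Pow(Add(-4, Rational(1, 35)), -1) = Pow(Rational(-139, 35), -1) = Rational(-35, 139) ≈ -0.25180)
Add(-259469, Mul(-3434, Y)) = Add(-259469, Mul(-3434, Rational(-35, 139))) = Add(-259469, Rational(120190, 139)) = Rational(-35946001, 139)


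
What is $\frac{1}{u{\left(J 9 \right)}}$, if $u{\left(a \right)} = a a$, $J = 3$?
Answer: $\frac{1}{729} \approx 0.0013717$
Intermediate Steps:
$u{\left(a \right)} = a^{2}$
$\frac{1}{u{\left(J 9 \right)}} = \frac{1}{\left(3 \cdot 9\right)^{2}} = \frac{1}{27^{2}} = \frac{1}{729}$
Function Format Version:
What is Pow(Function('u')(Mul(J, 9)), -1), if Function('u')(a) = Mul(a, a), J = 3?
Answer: Rational(1, 729) ≈ 0.0013717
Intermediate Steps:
Function('u')(a) = Pow(a, 2)
Pow(Function('u')(Mul(J, 9)), -1) = Pow(Pow(Mul(3, 9), 2), -1) = Pow(Pow(27, 2), -1) = Pow(729, -1) = Rational(1, 729)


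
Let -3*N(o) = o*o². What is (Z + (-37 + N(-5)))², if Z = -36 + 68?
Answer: 12100/9 ≈ 1344.4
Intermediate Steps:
N(o) = -o³/3 (N(o) = -o*o²/3 = -o³/3)
Z = 32
(Z + (-37 + N(-5)))² = (32 + (-37 - ⅓*(-5)³))² = (32 + (-37 - ⅓*(-125)))² = (32 + (-37 + 125/3))² = (32 + 14/3)² = (110/3)² = 12100/9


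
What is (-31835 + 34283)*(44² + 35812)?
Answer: 92407104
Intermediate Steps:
(-31835 + 34283)*(44² + 35812) = 2448*(1936 + 35812) = 2448*37748 = 92407104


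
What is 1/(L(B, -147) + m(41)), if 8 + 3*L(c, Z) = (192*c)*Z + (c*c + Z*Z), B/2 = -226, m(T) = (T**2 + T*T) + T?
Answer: 3/12993362 ≈ 2.3089e-7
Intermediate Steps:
m(T) = T + 2*T**2 (m(T) = (T**2 + T**2) + T = 2*T**2 + T = T + 2*T**2)
B = -452 (B = 2*(-226) = -452)
L(c, Z) = -8/3 + Z**2/3 + c**2/3 + 64*Z*c (L(c, Z) = -8/3 + ((192*c)*Z + (c*c + Z*Z))/3 = -8/3 + (192*Z*c + (c**2 + Z**2))/3 = -8/3 + (192*Z*c + (Z**2 + c**2))/3 = -8/3 + (Z**2 + c**2 + 192*Z*c)/3 = -8/3 + (Z**2/3 + c**2/3 + 64*Z*c) = -8/3 + Z**2/3 + c**2/3 + 64*Z*c)
1/(L(B, -147) + m(41)) = 1/((-8/3 + (1/3)*(-147)**2 + (1/3)*(-452)**2 + 64*(-147)*(-452)) + 41*(1 + 2*41)) = 1/((-8/3 + (1/3)*21609 + (1/3)*204304 + 4252416) + 41*(1 + 82)) = 1/((-8/3 + 7203 + 204304/3 + 4252416) + 41*83) = 1/(12983153/3 + 3403) = 1/(12993362/3) = 3/12993362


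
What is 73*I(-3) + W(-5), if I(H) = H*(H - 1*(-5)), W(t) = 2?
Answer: -436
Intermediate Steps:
I(H) = H*(5 + H) (I(H) = H*(H + 5) = H*(5 + H))
73*I(-3) + W(-5) = 73*(-3*(5 - 3)) + 2 = 73*(-3*2) + 2 = 73*(-6) + 2 = -438 + 2 = -436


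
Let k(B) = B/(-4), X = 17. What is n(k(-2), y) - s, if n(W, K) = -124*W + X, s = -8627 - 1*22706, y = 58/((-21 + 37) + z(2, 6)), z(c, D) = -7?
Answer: 31288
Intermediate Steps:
y = 58/9 (y = 58/((-21 + 37) - 7) = 58/(16 - 7) = 58/9 ≈ 6.4444)
k(B) = -B/4 (k(B) = B*(-¼) = -B/4)
s = -31333 (s = -8627 - 22706 = -31333)
n(W, K) = 17 - 124*W (n(W, K) = -124*W + 17 = 17 - 124*W)
n(k(-2), y) - s = (17 - (-31)*(-2)) - 1*(-31333) = (17 - 124*½) + 31333 = (17 - 62) + 31333 = -45 + 31333 = 31288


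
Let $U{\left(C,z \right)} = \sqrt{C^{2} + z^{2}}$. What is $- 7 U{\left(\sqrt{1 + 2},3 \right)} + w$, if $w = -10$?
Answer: $-10 - 14 \sqrt{3} \approx -34.249$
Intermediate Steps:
$- 7 U{\left(\sqrt{1 + 2},3 \right)} + w = - 7 \sqrt{\left(\sqrt{1 + 2}\right)^{2} + 3^{2}} - 10 = - 7 \sqrt{\left(\sqrt{3}\right)^{2} + 9} - 10 = - 7 \sqrt{3 + 9} - 10 = - 7 \sqrt{12} - 10 = - 7 \cdot 2 \sqrt{3} - 10 = - 14 \sqrt{3} - 10 = -10 - 14 \sqrt{3}$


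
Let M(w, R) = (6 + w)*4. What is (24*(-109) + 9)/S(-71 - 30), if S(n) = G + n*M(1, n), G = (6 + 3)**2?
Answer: 2607/2747 ≈ 0.94904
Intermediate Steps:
M(w, R) = 24 + 4*w
G = 81 (G = 9**2 = 81)
S(n) = 81 + 28*n (S(n) = 81 + n*(24 + 4*1) = 81 + n*(24 + 4) = 81 + n*28 = 81 + 28*n)
(24*(-109) + 9)/S(-71 - 30) = (24*(-109) + 9)/(81 + 28*(-71 - 30)) = (-2616 + 9)/(81 + 28*(-101)) = -2607/(81 - 2828) = -2607/(-2747) = -2607*(-1/2747) = 2607/2747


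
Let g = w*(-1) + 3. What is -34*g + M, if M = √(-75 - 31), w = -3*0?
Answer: -102 + I*√106 ≈ -102.0 + 10.296*I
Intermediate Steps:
w = 0
M = I*√106 (M = √(-106) = I*√106 ≈ 10.296*I)
g = 3 (g = 0*(-1) + 3 = 0 + 3 = 3)
-34*g + M = -34*3 + I*√106 = -102 + I*√106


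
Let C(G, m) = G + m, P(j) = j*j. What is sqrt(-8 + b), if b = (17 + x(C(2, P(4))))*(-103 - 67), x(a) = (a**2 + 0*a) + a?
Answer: 3*I*sqrt(6782) ≈ 247.06*I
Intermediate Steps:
P(j) = j**2
x(a) = a + a**2 (x(a) = (a**2 + 0) + a = a**2 + a = a + a**2)
b = -61030 (b = (17 + (2 + 4**2)*(1 + (2 + 4**2)))*(-103 - 67) = (17 + (2 + 16)*(1 + (2 + 16)))*(-170) = (17 + 18*(1 + 18))*(-170) = (17 + 18*19)*(-170) = (17 + 342)*(-170) = 359*(-170) = -61030)
sqrt(-8 + b) = sqrt(-8 - 61030) = sqrt(-61038) = 3*I*sqrt(6782)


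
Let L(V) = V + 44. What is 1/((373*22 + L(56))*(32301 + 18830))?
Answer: 1/424694086 ≈ 2.3546e-9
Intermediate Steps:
L(V) = 44 + V
1/((373*22 + L(56))*(32301 + 18830)) = 1/((373*22 + (44 + 56))*(32301 + 18830)) = 1/((8206 + 100)*51131) = 1/(8306*51131) = 1/424694086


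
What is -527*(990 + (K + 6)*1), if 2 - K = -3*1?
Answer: -527527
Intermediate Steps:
K = 5 (K = 2 - (-3) = 2 - 1*(-3) = 2 + 3 = 5)
-527*(990 + (K + 6)*1) = -527*(990 + (5 + 6)*1) = -527*(990 + 11*1) = -527*(990 + 11) = -527*1001 = -527527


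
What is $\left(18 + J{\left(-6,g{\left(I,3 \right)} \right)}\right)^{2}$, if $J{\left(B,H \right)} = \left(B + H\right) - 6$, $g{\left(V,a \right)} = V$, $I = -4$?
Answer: $4$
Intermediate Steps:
$J{\left(B,H \right)} = -6 + B + H$
$\left(18 + J{\left(-6,g{\left(I,3 \right)} \right)}\right)^{2} = \left(18 - 16\right)^{2} = 2^{2} = 4$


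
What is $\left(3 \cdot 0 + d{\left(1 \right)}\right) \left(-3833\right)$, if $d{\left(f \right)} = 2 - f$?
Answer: $-3833$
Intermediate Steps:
$\left(3 \cdot 0 + d{\left(1 \right)}\right) \left(-3833\right) = \left(3 \cdot 0 + \left(2 - 1\right)\right) \left(-3833\right) = \left(0 + \left(2 - 1\right)\right) \left(-3833\right) = \left(0 + 1\right) \left(-3833\right) = 1 \left(-3833\right) = -3833$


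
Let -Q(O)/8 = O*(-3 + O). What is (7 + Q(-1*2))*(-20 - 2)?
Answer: 1606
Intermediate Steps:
Q(O) = -8*O*(-3 + O)
(7 + Q(-1*2))*(-20 - 2) = (7 + 8*(-1*2)*(3 - (-1)*2))*(-20 - 2) = (7 + 8*(-2)*(3 - 1*(-2)))*(-22) = (7 + 8*(-2)*(3 + 2))*(-22) = (7 + 8*(-2)*5)*(-22) = (7 - 80)*(-22) = -73*(-22) = 1606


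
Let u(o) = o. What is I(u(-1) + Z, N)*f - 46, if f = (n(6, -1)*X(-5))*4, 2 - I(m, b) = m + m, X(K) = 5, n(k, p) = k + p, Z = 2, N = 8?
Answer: -46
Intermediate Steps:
I(m, b) = 2 - 2*m (I(m, b) = 2 - (m + m) = 2 - 2*m)
f = 100 (f = ((6 - 1)*5)*4 = (5*5)*4 = 25*4 = 100)
I(u(-1) + Z, N)*f - 46 = (2 - 2*(-1 + 2))*100 - 46 = (2 - 2*1)*100 - 46 = (2 - 2)*100 - 46 = 0*100 - 46 = 0 - 46 = -46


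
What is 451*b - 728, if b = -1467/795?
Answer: -413459/265 ≈ -1560.2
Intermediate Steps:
b = -489/265 (b = -1467*1/795 = -489/265 ≈ -1.8453)
451*b - 728 = 451*(-489/265) - 728 = -220539/265 - 728 = -413459/265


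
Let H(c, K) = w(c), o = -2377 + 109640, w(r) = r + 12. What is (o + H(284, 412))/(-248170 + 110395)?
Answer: -35853/45925 ≈ -0.78069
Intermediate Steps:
w(r) = 12 + r
o = 107263
H(c, K) = 12 + c
(o + H(284, 412))/(-248170 + 110395) = (107263 + (12 + 284))/(-248170 + 110395) = (107263 + 296)/(-137775) = 107559*(-1/137775) = -35853/45925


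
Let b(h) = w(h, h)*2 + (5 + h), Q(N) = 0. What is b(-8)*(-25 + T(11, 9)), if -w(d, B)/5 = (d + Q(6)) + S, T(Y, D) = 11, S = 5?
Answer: -378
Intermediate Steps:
w(d, B) = -25 - 5*d (w(d, B) = -5*((d + 0) + 5) = -5*(d + 5) = -5*(5 + d) = -25 - 5*d)
b(h) = -45 - 9*h (b(h) = (-25 - 5*h)*2 + (5 + h) = (-50 - 10*h) + (5 + h) = -45 - 9*h)
b(-8)*(-25 + T(11, 9)) = (-45 - 9*(-8))*(-25 + 11) = (-45 + 72)*(-14) = 27*(-14) = -378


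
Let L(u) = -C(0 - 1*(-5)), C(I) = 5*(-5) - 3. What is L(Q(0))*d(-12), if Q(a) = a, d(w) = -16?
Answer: -448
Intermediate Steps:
C(I) = -28 (C(I) = -25 - 3 = -28)
L(u) = 28 (L(u) = -1*(-28) = 28)
L(Q(0))*d(-12) = 28*(-16) = -448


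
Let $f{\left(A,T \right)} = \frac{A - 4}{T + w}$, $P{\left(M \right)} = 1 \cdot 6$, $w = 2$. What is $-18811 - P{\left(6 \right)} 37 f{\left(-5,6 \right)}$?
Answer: $- \frac{74245}{4} \approx -18561.0$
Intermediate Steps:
$P{\left(M \right)} = 6$
$f{\left(A,T \right)} = \frac{-4 + A}{2 + T}$ ($f{\left(A,T \right)} = \frac{A - 4}{T + 2} = \frac{-4 + A}{2 + T}$)
$-18811 - P{\left(6 \right)} 37 f{\left(-5,6 \right)} = -18811 - 6 \cdot 37 \frac{-4 - 5}{2 + 6} = -18811 - 222 \cdot \frac{1}{8} \left(-9\right) = -18811 - 222 \left(- \frac{9}{8}\right) = -18811 - - \frac{999}{4} = -18811 + \frac{999}{4} = - \frac{74245}{4}$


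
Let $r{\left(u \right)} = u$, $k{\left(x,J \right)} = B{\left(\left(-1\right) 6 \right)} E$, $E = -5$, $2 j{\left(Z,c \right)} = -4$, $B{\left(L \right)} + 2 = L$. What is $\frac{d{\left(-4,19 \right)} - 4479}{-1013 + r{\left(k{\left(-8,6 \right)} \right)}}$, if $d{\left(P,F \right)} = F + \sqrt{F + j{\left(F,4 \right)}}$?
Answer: $\frac{4460}{973} - \frac{\sqrt{17}}{973} \approx 4.5795$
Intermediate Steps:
$B{\left(L \right)} = -2 + L$
$j{\left(Z,c \right)} = -2$ ($j{\left(Z,c \right)} = \frac{1}{2} \left(-4\right) = -2$)
$k{\left(x,J \right)} = 40$ ($k{\left(x,J \right)} = \left(-2 - 6\right) \left(-5\right) = \left(-8\right) \left(-5\right) = 40$)
$d{\left(P,F \right)} = F + \sqrt{-2 + F}$ ($d{\left(P,F \right)} = F + \sqrt{F - 2} = F + \sqrt{-2 + F}$)
$\frac{d{\left(-4,19 \right)} - 4479}{-1013 + r{\left(k{\left(-8,6 \right)} \right)}} = \frac{\left(19 + \sqrt{-2 + 19}\right) - 4479}{-1013 + 40} = \frac{\left(19 + \sqrt{17}\right) - 4479}{-973} = \left(-4460 + \sqrt{17}\right) \left(- \frac{1}{973}\right) = \frac{4460}{973} - \frac{\sqrt{17}}{973}$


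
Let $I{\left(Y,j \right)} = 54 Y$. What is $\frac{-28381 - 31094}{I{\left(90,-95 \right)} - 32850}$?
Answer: $\frac{3965}{1866} \approx 2.1249$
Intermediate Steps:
$\frac{-28381 - 31094}{I{\left(90,-95 \right)} - 32850} = \frac{-28381 - 31094}{54 \cdot 90 - 32850} = - \frac{59475}{4860 - 32850} = - \frac{59475}{-27990} = \left(-59475\right) \left(- \frac{1}{27990}\right) = \frac{3965}{1866}$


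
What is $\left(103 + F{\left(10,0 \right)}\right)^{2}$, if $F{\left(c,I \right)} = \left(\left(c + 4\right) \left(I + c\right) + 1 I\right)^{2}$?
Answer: $388208209$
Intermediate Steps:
$F{\left(c,I \right)} = \left(I + \left(4 + c\right) \left(I + c\right)\right)^{2}$ ($F{\left(c,I \right)} = \left(\left(4 + c\right) \left(I + c\right) + I\right)^{2} = \left(I + \left(4 + c\right) \left(I + c\right)\right)^{2}$)
$\left(103 + F{\left(10,0 \right)}\right)^{2} = \left(103 + \left(10^{2} + 4 \cdot 10 + 5 \cdot 0 + 0 \cdot 10\right)^{2}\right)^{2} = \left(103 + \left(100 + 40 + 0 + 0\right)^{2}\right)^{2} = \left(103 + 140^{2}\right)^{2} = \left(103 + 19600\right)^{2} = 19703^{2} = 388208209$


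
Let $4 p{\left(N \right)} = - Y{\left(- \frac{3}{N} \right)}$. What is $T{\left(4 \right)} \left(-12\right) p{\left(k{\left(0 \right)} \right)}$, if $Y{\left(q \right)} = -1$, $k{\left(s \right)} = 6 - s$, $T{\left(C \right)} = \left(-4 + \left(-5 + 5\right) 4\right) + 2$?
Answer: $6$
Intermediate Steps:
$T{\left(C \right)} = -2$ ($T{\left(C \right)} = \left(-4 + 0 \cdot 4\right) + 2 = \left(-4 + 0\right) + 2 = -4 + 2 = -2$)
$p{\left(N \right)} = \frac{1}{4}$ ($p{\left(N \right)} = \frac{\left(-1\right) \left(-1\right)}{4} = \frac{1}{4} \cdot 1 = \frac{1}{4}$)
$T{\left(4 \right)} \left(-12\right) p{\left(k{\left(0 \right)} \right)} = \left(-2\right) \left(-12\right) \frac{1}{4} = 24 \cdot \frac{1}{4} = 6$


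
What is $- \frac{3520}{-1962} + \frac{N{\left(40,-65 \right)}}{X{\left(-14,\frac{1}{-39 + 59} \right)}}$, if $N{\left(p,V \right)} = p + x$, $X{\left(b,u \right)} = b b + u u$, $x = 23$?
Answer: $\frac{162706960}{76911381} \approx 2.1155$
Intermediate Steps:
$X{\left(b,u \right)} = b^{2} + u^{2}$
$N{\left(p,V \right)} = 23 + p$ ($N{\left(p,V \right)} = p + 23 = 23 + p$)
$- \frac{3520}{-1962} + \frac{N{\left(40,-65 \right)}}{X{\left(-14,\frac{1}{-39 + 59} \right)}} = - \frac{3520}{-1962} + \frac{23 + 40}{\left(-14\right)^{2} + \left(\frac{1}{-39 + 59}\right)^{2}} = \left(-3520\right) \left(- \frac{1}{1962}\right) + \frac{63}{196 + \left(\frac{1}{20}\right)^{2}} = \frac{1760}{981} + \frac{63}{196 + \left(\frac{1}{20}\right)^{2}} = \frac{1760}{981} + \frac{63}{196 + \frac{1}{400}} = \frac{1760}{981} + \frac{63}{\frac{78401}{400}} = \frac{1760}{981} + 63 \cdot \frac{400}{78401} = \frac{1760}{981} + \frac{25200}{78401} = \frac{162706960}{76911381}$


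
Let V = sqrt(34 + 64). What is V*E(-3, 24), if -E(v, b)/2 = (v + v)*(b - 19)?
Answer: 420*sqrt(2) ≈ 593.97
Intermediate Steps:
E(v, b) = -4*v*(-19 + b) (E(v, b) = -2*(v + v)*(b - 19) = -2*2*v*(-19 + b) = -4*v*(-19 + b))
V = 7*sqrt(2) (V = sqrt(98) = 7*sqrt(2) ≈ 9.8995)
V*E(-3, 24) = (7*sqrt(2))*(4*(-3)*(19 - 1*24)) = (7*sqrt(2))*(4*(-3)*(19 - 24)) = (7*sqrt(2))*(4*(-3)*(-5)) = (7*sqrt(2))*60 = 420*sqrt(2)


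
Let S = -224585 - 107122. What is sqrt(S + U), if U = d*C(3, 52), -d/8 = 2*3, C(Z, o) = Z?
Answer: I*sqrt(331851) ≈ 576.07*I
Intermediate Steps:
d = -48 (d = -16*3 = -8*6 = -48)
S = -331707
U = -144 (U = -48*3 = -144)
sqrt(S + U) = sqrt(-331707 - 144) = sqrt(-331851) = I*sqrt(331851)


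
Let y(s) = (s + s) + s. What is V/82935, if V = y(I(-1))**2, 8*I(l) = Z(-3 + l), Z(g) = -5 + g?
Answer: 81/589760 ≈ 0.00013734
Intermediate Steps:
I(l) = -1 + l/8 (I(l) = (-5 + (-3 + l))/8 = (-8 + l)/8 = -1 + l/8)
y(s) = 3*s (y(s) = 2*s + s = 3*s)
V = 729/64 (V = (3*(-1 + (1/8)*(-1)))**2 = (3*(-1 - 1/8))**2 = (3*(-9/8))**2 = (-27/8)**2 = 729/64 ≈ 11.391)
V/82935 = (729/64)/82935 = (729/64)*(1/82935) = 81/589760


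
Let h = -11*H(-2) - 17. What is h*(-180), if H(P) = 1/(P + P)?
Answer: 2565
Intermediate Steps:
H(P) = 1/(2*P)
h = -57/4 (h = -11/(2*(-2)) - 17 = -11*(-1)/(2*2) - 17 = -11*(-¼) - 17 = 11/4 - 17 = -57/4 ≈ -14.250)
h*(-180) = -57/4*(-180) = 2565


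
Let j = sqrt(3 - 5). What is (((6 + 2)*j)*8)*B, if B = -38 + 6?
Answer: -2048*I*sqrt(2) ≈ -2896.3*I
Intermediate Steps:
j = I*sqrt(2) (j = sqrt(-2) = I*sqrt(2) ≈ 1.4142*I)
B = -32
(((6 + 2)*j)*8)*B = (((6 + 2)*(I*sqrt(2)))*8)*(-32) = ((8*(I*sqrt(2)))*8)*(-32) = ((8*I*sqrt(2))*8)*(-32) = (64*I*sqrt(2))*(-32) = -2048*I*sqrt(2)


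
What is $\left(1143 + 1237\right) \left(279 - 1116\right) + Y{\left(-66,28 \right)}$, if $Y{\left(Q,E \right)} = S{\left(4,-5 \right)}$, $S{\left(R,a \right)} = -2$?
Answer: $-1992062$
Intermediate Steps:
$Y{\left(Q,E \right)} = -2$
$\left(1143 + 1237\right) \left(279 - 1116\right) + Y{\left(-66,28 \right)} = \left(1143 + 1237\right) \left(279 - 1116\right) - 2 = 2380 \left(-837\right) - 2 = -1992060 - 2 = -1992062$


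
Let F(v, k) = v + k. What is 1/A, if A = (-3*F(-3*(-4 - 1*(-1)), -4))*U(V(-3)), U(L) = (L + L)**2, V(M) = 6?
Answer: -1/2160 ≈ -0.00046296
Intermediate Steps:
U(L) = 4*L**2 (U(L) = (2*L)**2 = 4*L**2)
F(v, k) = k + v
A = -2160 (A = (-3*(-4 - 3*(-4 - 1*(-1))))*(4*6**2) = (-3*(-4 - 3*(-4 + 1)))*(4*36) = -3*(-4 - 3*(-3))*144 = -3*(-4 + 9)*144 = -3*5*144 = -15*144 = -2160)
1/A = 1/(-2160) = -1/2160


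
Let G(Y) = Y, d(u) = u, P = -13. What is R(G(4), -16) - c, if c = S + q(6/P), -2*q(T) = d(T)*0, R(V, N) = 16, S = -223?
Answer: 239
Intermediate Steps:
q(T) = 0 (q(T) = -T*0/2 = -½*0 = 0)
c = -223 (c = -223 + 0 = -223)
R(G(4), -16) - c = 16 - 1*(-223) = 16 + 223 = 239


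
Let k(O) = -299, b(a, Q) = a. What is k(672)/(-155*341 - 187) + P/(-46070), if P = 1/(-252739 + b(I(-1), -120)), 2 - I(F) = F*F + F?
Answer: 870358634113/154399872800195 ≈ 0.0056370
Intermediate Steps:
I(F) = 2 - F - F**2 (I(F) = 2 - (F*F + F) = 2 - (F**2 + F) = 2 - (F + F**2) = 2 + (-F - F**2) = 2 - F - F**2)
P = -1/252737 (P = 1/(-252739 + (2 - 1*(-1) - 1*(-1)**2)) = 1/(-252739 + (2 + 1 - 1*1)) = 1/(-252739 + (2 + 1 - 1)) = 1/(-252739 + 2) = 1/(-252737) = -1/252737 ≈ -3.9567e-6)
k(672)/(-155*341 - 187) + P/(-46070) = -299/(-155*341 - 187) - 1/252737/(-46070) = -299/(-52855 - 187) - 1/252737*(-1/46070) = -299/(-53042) + 1/11643593590 = -299*(-1/53042) + 1/11643593590 = 299/53042 + 1/11643593590 = 870358634113/154399872800195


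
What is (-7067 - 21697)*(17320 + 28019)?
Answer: -1304130996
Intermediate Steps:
(-7067 - 21697)*(17320 + 28019) = -28764*45339 = -1304130996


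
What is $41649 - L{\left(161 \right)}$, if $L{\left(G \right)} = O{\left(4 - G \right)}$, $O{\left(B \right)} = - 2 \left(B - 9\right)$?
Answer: $41317$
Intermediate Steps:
$O{\left(B \right)} = 18 - 2 B$ ($O{\left(B \right)} = - 2 \left(-9 + B\right) = 18 - 2 B$)
$L{\left(G \right)} = 10 + 2 G$ ($L{\left(G \right)} = 18 - 2 \left(4 - G\right) = 18 + \left(-8 + 2 G\right) = 10 + 2 G$)
$41649 - L{\left(161 \right)} = 41649 - \left(10 + 2 \cdot 161\right) = 41649 - \left(10 + 322\right) = 41649 - 332 = 41317$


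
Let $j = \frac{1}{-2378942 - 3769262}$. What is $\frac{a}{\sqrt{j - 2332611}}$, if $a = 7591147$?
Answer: $- \frac{15182294 i \sqrt{22043414457133677895}}{14341368280645} \approx - 4970.3 i$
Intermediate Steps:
$j = - \frac{1}{6148204}$ ($j = \frac{1}{-6148204} = - \frac{1}{6148204} \approx -1.6265 \cdot 10^{-7}$)
$\frac{a}{\sqrt{j - 2332611}} = \frac{7591147}{\sqrt{- \frac{1}{6148204} - 2332611}} = \frac{7591147}{\sqrt{- \frac{14341368280645}{6148204}}} = \frac{7591147}{\frac{1}{3074102} i \sqrt{22043414457133677895}} = 7591147 \left(- \frac{2 i \sqrt{22043414457133677895}}{14341368280645}\right) = - \frac{15182294 i \sqrt{22043414457133677895}}{14341368280645}$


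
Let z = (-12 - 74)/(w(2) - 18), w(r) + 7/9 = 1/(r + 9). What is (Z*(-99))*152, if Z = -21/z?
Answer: 2952600/43 ≈ 68665.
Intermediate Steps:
w(r) = -7/9 + 1/(9 + r) (w(r) = -7/9 + 1/(r + 9) = -7/9 + 1/(9 + r))
z = 4257/925 (z = (-12 - 74)/((-54 - 7*2)/(9*(9 + 2)) - 18) = -86/((⅑)*(-54 - 14)/11 - 18) = -86/((⅑)*(1/11)*(-68) - 18) = -86/(-68/99 - 18) = -86/(-1850/99) = -86*(-99/1850) = 4257/925 ≈ 4.6022)
Z = -6475/1419 (Z = -21/4257/925 = -21*925/4257 = -6475/1419 ≈ -4.5631)
(Z*(-99))*152 = -6475/1419*(-99)*152 = (19425/43)*152 = 2952600/43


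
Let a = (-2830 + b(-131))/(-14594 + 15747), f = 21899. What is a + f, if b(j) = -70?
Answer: 25246647/1153 ≈ 21897.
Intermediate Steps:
a = -2900/1153 (a = (-2830 - 70)/(-14594 + 15747) = -2900/1153 ≈ -2.5152)
a + f = -2900/1153 + 21899 = 25246647/1153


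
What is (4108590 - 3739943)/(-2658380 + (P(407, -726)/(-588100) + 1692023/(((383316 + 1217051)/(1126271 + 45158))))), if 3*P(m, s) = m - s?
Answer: -1040884941592070700/4009016800399645711 ≈ -0.25964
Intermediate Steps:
P(m, s) = -s/3 + m/3 (P(m, s) = (m - s)/3 = -s/3 + m/3)
(4108590 - 3739943)/(-2658380 + (P(407, -726)/(-588100) + 1692023/(((383316 + 1217051)/(1126271 + 45158))))) = (4108590 - 3739943)/(-2658380 + ((-⅓*(-726) + (⅓)*407)/(-588100) + 1692023/(((383316 + 1217051)/(1126271 + 45158))))) = 368647/(-2658380 + ((242 + 407/3)*(-1/588100) + 1692023/((1600367/1171429)))) = 368647/(-2658380 + ((1133/3)*(-1/588100) + 1692023/((1600367*(1/1171429))))) = 368647/(-2658380 + (-1133/1764300 + 1692023/(1600367/1171429))) = 368647/(-2658380 + (-1133/1764300 + 1692023*(1171429/1600367))) = 368647/(-2658380 + (-1133/1764300 + 1982084810867/1600367)) = 368647/(-2658380 + 3496992229999432289/2823527498100) = 368647/(-4009016800399645711/2823527498100) = 368647*(-2823527498100/4009016800399645711) = -1040884941592070700/4009016800399645711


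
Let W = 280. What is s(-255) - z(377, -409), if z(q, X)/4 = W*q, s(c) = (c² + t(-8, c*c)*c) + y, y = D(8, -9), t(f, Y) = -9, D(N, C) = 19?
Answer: -354901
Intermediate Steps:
y = 19
s(c) = 19 + c² - 9*c (s(c) = (c² - 9*c) + 19 = 19 + c² - 9*c)
z(q, X) = 1120*q (z(q, X) = 4*(280*q) = 1120*q)
s(-255) - z(377, -409) = (19 + (-255)² - 9*(-255)) - 1120*377 = (19 + 65025 + 2295) - 1*422240 = 67339 - 422240 = -354901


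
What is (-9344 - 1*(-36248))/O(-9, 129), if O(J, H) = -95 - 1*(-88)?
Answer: -26904/7 ≈ -3843.4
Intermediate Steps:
O(J, H) = -7 (O(J, H) = -95 + 88 = -7)
(-9344 - 1*(-36248))/O(-9, 129) = (-9344 - 1*(-36248))/(-7) = (-9344 + 36248)*(-1/7) = 26904*(-1/7) = -26904/7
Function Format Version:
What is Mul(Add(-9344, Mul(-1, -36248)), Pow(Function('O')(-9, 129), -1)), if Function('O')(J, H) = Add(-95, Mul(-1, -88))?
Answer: Rational(-26904, 7) ≈ -3843.4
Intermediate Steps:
Function('O')(J, H) = -7 (Function('O')(J, H) = Add(-95, 88) = -7)
Mul(Add(-9344, Mul(-1, -36248)), Pow(Function('O')(-9, 129), -1)) = Mul(Add(-9344, Mul(-1, -36248)), Pow(-7, -1)) = Mul(Add(-9344, 36248), Rational(-1, 7)) = Mul(26904, Rational(-1, 7)) = Rational(-26904, 7)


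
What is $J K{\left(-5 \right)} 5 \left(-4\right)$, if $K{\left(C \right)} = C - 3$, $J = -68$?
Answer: $-10880$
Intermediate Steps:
$K{\left(C \right)} = -3 + C$ ($K{\left(C \right)} = C - 3 = -3 + C$)
$J K{\left(-5 \right)} 5 \left(-4\right) = - 68 \left(-3 - 5\right) 5 \left(-4\right) = - 68 \left(\left(-8\right) \left(-20\right)\right) = \left(-68\right) 160 = -10880$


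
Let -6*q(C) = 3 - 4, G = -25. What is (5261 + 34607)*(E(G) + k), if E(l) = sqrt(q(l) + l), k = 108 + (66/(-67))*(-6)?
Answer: 304272576/67 + 19934*I*sqrt(894)/3 ≈ 4.5414e+6 + 1.9867e+5*I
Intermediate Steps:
k = 7632/67 (k = 108 + (66*(-1/67))*(-6) = 108 - 66/67*(-6) = 108 + 396/67 = 7632/67 ≈ 113.91)
q(C) = 1/6 (q(C) = -(3 - 4)/6 = -1/6*(-1) = 1/6)
E(l) = sqrt(1/6 + l)
(5261 + 34607)*(E(G) + k) = (5261 + 34607)*(sqrt(6 + 36*(-25))/6 + 7632/67) = 39868*(sqrt(6 - 900)/6 + 7632/67) = 39868*(sqrt(-894)/6 + 7632/67) = 39868*((I*sqrt(894))/6 + 7632/67) = 39868*(I*sqrt(894)/6 + 7632/67) = 39868*(7632/67 + I*sqrt(894)/6) = 304272576/67 + 19934*I*sqrt(894)/3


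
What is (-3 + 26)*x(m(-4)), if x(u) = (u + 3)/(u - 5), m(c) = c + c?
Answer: 115/13 ≈ 8.8462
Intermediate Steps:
m(c) = 2*c
x(u) = (3 + u)/(-5 + u)
(-3 + 26)*x(m(-4)) = (-3 + 26)*((3 + 2*(-4))/(-5 + 2*(-4))) = 23*((3 - 8)/(-5 - 8)) = 23*(-5/(-13)) = 23*(-1/13*(-5)) = 23*(5/13) = 115/13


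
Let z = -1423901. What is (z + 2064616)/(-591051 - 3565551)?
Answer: -640715/4156602 ≈ -0.15414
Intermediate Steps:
(z + 2064616)/(-591051 - 3565551) = (-1423901 + 2064616)/(-591051 - 3565551) = 640715/(-4156602) = 640715*(-1/4156602) = -640715/4156602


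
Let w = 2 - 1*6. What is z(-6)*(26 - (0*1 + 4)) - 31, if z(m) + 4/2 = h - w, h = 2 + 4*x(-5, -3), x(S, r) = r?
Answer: -207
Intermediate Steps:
h = -10 (h = 2 + 4*(-3) = 2 - 12 = -10)
w = -4 (w = 2 - 6 = -4)
z(m) = -8 (z(m) = -2 + (-10 - 1*(-4)) = -2 + (-10 + 4) = -2 - 6 = -8)
z(-6)*(26 - (0*1 + 4)) - 31 = -8*(26 - (0*1 + 4)) - 31 = -8*(26 - (0 + 4)) - 31 = -8*(26 - 1*4) - 31 = -8*(26 - 4) - 31 = -8*22 - 31 = -176 - 31 = -207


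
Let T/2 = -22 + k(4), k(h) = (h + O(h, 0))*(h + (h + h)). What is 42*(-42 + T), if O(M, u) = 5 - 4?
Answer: 1428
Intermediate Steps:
O(M, u) = 1
k(h) = 3*h*(1 + h) (k(h) = (h + 1)*(h + (h + h)) = (1 + h)*(h + 2*h) = (1 + h)*(3*h) = 3*h*(1 + h))
T = 76 (T = 2*(-22 + 3*4*(1 + 4)) = 2*(-22 + 3*4*5) = 2*(-22 + 60) = 2*38 = 76)
42*(-42 + T) = 42*(-42 + 76) = 42*34 = 1428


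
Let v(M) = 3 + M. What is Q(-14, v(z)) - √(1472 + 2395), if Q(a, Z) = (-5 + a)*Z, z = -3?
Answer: -√3867 ≈ -62.185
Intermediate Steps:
Q(a, Z) = Z*(-5 + a)
Q(-14, v(z)) - √(1472 + 2395) = (3 - 3)*(-5 - 14) - √(1472 + 2395) = 0*(-19) - √3867 = 0 - √3867 = -√3867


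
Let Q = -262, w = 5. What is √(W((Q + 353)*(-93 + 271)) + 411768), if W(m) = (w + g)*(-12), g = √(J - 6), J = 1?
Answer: 2*√(102927 - 3*I*√5) ≈ 641.64 - 0.020909*I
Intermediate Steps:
g = I*√5 (g = √(1 - 6) = √(-5) = I*√5 ≈ 2.2361*I)
W(m) = -60 - 12*I*√5 (W(m) = (5 + I*√5)*(-12) = -60 - 12*I*√5)
√(W((Q + 353)*(-93 + 271)) + 411768) = √((-60 - 12*I*√5) + 411768) = √(411708 - 12*I*√5)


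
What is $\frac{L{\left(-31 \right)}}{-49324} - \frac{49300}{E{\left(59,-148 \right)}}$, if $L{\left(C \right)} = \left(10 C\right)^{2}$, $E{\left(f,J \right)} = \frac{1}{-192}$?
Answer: $\frac{116720289575}{12331} \approx 9.4656 \cdot 10^{6}$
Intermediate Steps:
$E{\left(f,J \right)} = - \frac{1}{192}$
$L{\left(C \right)} = 100 C^{2}$
$\frac{L{\left(-31 \right)}}{-49324} - \frac{49300}{E{\left(59,-148 \right)}} = \frac{100 \left(-31\right)^{2}}{-49324} - \frac{49300}{- \frac{1}{192}} = 100 \cdot 961 \left(- \frac{1}{49324}\right) - -9465600 = 96100 \left(- \frac{1}{49324}\right) + 9465600 = - \frac{24025}{12331} + 9465600 = \frac{116720289575}{12331}$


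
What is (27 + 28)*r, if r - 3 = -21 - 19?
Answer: -2035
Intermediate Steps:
r = -37 (r = 3 + (-21 - 19) = 3 - 40 = -37)
(27 + 28)*r = (27 + 28)*(-37) = 55*(-37) = -2035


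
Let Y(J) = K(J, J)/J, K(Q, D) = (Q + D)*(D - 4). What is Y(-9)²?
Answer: 676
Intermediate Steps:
K(Q, D) = (-4 + D)*(D + Q) (K(Q, D) = (D + Q)*(-4 + D) = (-4 + D)*(D + Q))
Y(J) = (-8*J + 2*J²)/J (Y(J) = (J² - 4*J - 4*J + J*J)/J = (J² - 4*J - 4*J + J²)/J = (-8*J + 2*J²)/J)
Y(-9)² = (-8 + 2*(-9))² = (-8 - 18)² = (-26)² = 676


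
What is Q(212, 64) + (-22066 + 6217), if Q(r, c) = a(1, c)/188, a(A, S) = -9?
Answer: -2979621/188 ≈ -15849.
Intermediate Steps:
Q(r, c) = -9/188
Q(212, 64) + (-22066 + 6217) = -9/188 + (-22066 + 6217) = -9/188 - 15849 = -2979621/188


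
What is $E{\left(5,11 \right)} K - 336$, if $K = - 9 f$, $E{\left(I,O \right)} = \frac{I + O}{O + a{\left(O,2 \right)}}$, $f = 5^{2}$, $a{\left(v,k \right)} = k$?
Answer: $- \frac{7968}{13} \approx -612.92$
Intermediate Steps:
$f = 25$
$E{\left(I,O \right)} = \frac{I + O}{2 + O}$ ($E{\left(I,O \right)} = \frac{I + O}{O + 2} = \frac{I + O}{2 + O}$)
$K = -225$ ($K = \left(-9\right) 25 = -225$)
$E{\left(5,11 \right)} K - 336 = \frac{5 + 11}{2 + 11} \left(-225\right) - 336 = \frac{1}{13} \cdot 16 \left(-225\right) - 336 = \frac{16}{13} \left(-225\right) - 336 = - \frac{3600}{13} - 336 = - \frac{7968}{13}$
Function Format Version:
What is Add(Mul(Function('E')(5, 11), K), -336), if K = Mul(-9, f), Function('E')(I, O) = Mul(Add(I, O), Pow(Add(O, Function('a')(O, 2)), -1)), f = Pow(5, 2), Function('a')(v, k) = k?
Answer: Rational(-7968, 13) ≈ -612.92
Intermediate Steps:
f = 25
Function('E')(I, O) = Mul(Pow(Add(2, O), -1), Add(I, O)) (Function('E')(I, O) = Mul(Add(I, O), Pow(Add(O, 2), -1)) = Mul(Add(I, O), Pow(Add(2, O), -1)) = Mul(Pow(Add(2, O), -1), Add(I, O)))
K = -225 (K = Mul(-9, 25) = -225)
Add(Mul(Function('E')(5, 11), K), -336) = Add(Mul(Mul(Pow(Add(2, 11), -1), Add(5, 11)), -225), -336) = Add(Mul(Mul(Pow(13, -1), 16), -225), -336) = Add(Mul(Mul(Rational(1, 13), 16), -225), -336) = Add(Mul(Rational(16, 13), -225), -336) = Add(Rational(-3600, 13), -336) = Rational(-7968, 13)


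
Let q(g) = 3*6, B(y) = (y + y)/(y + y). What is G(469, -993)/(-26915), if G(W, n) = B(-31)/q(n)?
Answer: -1/484470 ≈ -2.0641e-6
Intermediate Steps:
B(y) = 1 (B(y) = (2*y)/((2*y)) = (2*y)*(1/(2*y)) = 1)
q(g) = 18
G(W, n) = 1/18
G(469, -993)/(-26915) = (1/18)/(-26915) = (1/18)*(-1/26915) = -1/484470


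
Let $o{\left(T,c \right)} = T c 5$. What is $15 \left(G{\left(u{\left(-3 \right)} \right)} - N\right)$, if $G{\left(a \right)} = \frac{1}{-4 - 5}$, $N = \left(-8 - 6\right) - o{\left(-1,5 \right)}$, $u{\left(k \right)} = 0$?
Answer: $- \frac{500}{3} \approx -166.67$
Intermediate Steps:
$o{\left(T,c \right)} = 5 T c$
$N = 11$ ($N = \left(-8 - 6\right) - 5 \left(-1\right) 5 = -14 - -25 = -14 + 25 = 11$)
$G{\left(a \right)} = - \frac{1}{9}$ ($G{\left(a \right)} = \frac{1}{-9} = - \frac{1}{9}$)
$15 \left(G{\left(u{\left(-3 \right)} \right)} - N\right) = 15 \left(- \frac{1}{9} - 11\right) = 15 \left(- \frac{100}{9}\right) = - \frac{500}{3}$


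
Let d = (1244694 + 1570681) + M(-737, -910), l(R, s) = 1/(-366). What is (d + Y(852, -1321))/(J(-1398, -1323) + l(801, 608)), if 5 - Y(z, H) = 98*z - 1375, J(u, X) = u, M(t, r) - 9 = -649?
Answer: -1000138554/511669 ≈ -1954.7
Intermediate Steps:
M(t, r) = -640 (M(t, r) = 9 - 649 = -640)
l(R, s) = -1/366
Y(z, H) = 1380 - 98*z (Y(z, H) = 5 - (98*z - 1375) = 5 - (-1375 + 98*z) = 5 + (1375 - 98*z) = 1380 - 98*z)
d = 2814735 (d = (1244694 + 1570681) - 640 = 2815375 - 640 = 2814735)
(d + Y(852, -1321))/(J(-1398, -1323) + l(801, 608)) = (2814735 + (1380 - 98*852))/(-1398 - 1/366) = (2814735 + (1380 - 83496))/(-511669/366) = (2814735 - 82116)*(-366/511669) = 2732619*(-366/511669) = -1000138554/511669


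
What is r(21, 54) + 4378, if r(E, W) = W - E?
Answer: 4411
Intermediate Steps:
r(21, 54) + 4378 = (54 - 1*21) + 4378 = (54 - 21) + 4378 = 33 + 4378 = 4411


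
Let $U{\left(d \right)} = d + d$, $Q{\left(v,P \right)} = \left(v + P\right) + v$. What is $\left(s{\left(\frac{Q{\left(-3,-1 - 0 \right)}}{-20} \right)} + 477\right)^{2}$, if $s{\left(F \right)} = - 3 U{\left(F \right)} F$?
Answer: $\frac{9073134009}{40000} \approx 2.2683 \cdot 10^{5}$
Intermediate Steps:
$Q{\left(v,P \right)} = P + 2 v$ ($Q{\left(v,P \right)} = \left(P + v\right) + v = P + 2 v$)
$U{\left(d \right)} = 2 d$
$s{\left(F \right)} = - 6 F^{2}$ ($s{\left(F \right)} = - 3 \cdot 2 F F = - 6 F F = - 6 F^{2}$)
$\left(s{\left(\frac{Q{\left(-3,-1 - 0 \right)}}{-20} \right)} + 477\right)^{2} = \left(- 6 \left(\frac{\left(-1 - 0\right) + 2 \left(-3\right)}{-20}\right)^{2} + 477\right)^{2} = \left(- 6 \left(\left(\left(-1 + 0\right) - 6\right) \left(- \frac{1}{20}\right)\right)^{2} + 477\right)^{2} = \left(- 6 \left(\left(-1 - 6\right) \left(- \frac{1}{20}\right)\right)^{2} + 477\right)^{2} = \left(- 6 \left(\left(-7\right) \left(- \frac{1}{20}\right)\right)^{2} + 477\right)^{2} = \left(- 6 \left(\frac{7}{20}\right)^{2} + 477\right)^{2} = \left(\left(-6\right) \frac{49}{400} + 477\right)^{2} = \left(- \frac{147}{200} + 477\right)^{2} = \left(\frac{95253}{200}\right)^{2} = \frac{9073134009}{40000}$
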